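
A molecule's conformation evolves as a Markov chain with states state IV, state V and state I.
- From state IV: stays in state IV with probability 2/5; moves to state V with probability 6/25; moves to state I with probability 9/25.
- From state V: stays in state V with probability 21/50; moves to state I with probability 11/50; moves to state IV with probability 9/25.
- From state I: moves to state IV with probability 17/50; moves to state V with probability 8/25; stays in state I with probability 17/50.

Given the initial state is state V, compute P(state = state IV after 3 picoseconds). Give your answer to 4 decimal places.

0.3689

Propagate the distribution vector 3 picoseconds from state V.
After 0 picoseconds: (0.0000, 1.0000, 0.0000)
After 1 picosecond: (0.3600, 0.4200, 0.2200)
After 2 picoseconds: (0.3700, 0.3332, 0.2968)
After 3 picoseconds: (0.3689, 0.3237, 0.3074)
P(in state IV after 3 picoseconds) = 0.3689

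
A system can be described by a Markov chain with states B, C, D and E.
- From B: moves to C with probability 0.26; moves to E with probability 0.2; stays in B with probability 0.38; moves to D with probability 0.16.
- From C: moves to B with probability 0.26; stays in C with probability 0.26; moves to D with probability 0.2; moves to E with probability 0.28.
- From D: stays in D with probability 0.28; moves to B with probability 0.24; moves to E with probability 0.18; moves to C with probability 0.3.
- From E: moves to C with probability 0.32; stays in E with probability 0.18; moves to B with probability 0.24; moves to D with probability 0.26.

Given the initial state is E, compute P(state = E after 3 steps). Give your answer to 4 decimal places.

Propagate the distribution vector 3 steps from E.
After 0 steps: (0.0000, 0.0000, 0.0000, 1.0000)
After 1 step: (0.2400, 0.3200, 0.2600, 0.1800)
After 2 steps: (0.2800, 0.2812, 0.2220, 0.2168)
After 3 steps: (0.2848, 0.2819, 0.2196, 0.2137)
P(in E after 3 steps) = 0.2137

0.2137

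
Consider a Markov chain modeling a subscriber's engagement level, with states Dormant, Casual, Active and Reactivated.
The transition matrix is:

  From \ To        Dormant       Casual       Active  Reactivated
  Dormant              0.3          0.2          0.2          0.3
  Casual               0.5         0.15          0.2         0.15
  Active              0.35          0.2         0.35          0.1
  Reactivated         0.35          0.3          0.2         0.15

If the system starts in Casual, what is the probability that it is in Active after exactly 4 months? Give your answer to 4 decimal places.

Propagate the distribution vector 4 months from Casual.
After 0 months: (0.0000, 1.0000, 0.0000, 0.0000)
After 1 month: (0.5000, 0.1500, 0.2000, 0.1500)
After 2 months: (0.3475, 0.2075, 0.2300, 0.2150)
After 3 months: (0.3638, 0.2111, 0.2345, 0.1906)
After 4 months: (0.3635, 0.2085, 0.2352, 0.1928)
P(in Active after 4 months) = 0.2352

0.2352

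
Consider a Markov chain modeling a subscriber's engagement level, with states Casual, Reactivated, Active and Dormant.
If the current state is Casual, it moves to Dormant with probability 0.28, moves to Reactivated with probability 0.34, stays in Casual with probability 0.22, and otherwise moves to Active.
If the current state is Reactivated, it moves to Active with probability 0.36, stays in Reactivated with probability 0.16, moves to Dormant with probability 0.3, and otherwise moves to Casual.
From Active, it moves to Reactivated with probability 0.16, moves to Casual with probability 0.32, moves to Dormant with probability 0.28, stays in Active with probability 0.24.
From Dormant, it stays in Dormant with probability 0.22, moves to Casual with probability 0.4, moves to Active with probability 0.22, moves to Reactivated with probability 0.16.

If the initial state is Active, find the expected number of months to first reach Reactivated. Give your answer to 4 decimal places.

Let t(s) be the expected number of months to first reach Reactivated from state s, with t(Reactivated) = 0. Conditioning on the first month:
t(Casual) = 1 + 0.22·t(Casual) + 0.16·t(Active) + 0.28·t(Dormant)
t(Active) = 1 + 0.32·t(Casual) + 0.24·t(Active) + 0.28·t(Dormant)
t(Dormant) = 1 + 0.4·t(Casual) + 0.22·t(Active) + 0.22·t(Dormant)
Solving: t(Casual) = 3.8753, t(Active) = 4.6335, t(Dormant) = 4.5762.
Expected months from Active to Reactivated: 4.6335.

4.6335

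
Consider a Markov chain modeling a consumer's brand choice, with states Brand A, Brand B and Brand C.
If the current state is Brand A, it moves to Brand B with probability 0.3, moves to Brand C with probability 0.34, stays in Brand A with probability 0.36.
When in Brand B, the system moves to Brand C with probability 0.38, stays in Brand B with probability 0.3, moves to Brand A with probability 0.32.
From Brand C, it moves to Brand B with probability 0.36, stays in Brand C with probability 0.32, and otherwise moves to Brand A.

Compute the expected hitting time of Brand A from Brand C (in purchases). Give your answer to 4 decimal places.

Let t(s) be the expected number of purchases to first reach Brand A from state s, with t(Brand A) = 0. Conditioning on the first purchase:
t(Brand B) = 1 + 0.3·t(Brand B) + 0.38·t(Brand C)
t(Brand C) = 1 + 0.36·t(Brand B) + 0.32·t(Brand C)
Solving: t(Brand B) = 3.1250, t(Brand C) = 3.1250.
Expected purchases from Brand C to Brand A: 3.1250.

3.1250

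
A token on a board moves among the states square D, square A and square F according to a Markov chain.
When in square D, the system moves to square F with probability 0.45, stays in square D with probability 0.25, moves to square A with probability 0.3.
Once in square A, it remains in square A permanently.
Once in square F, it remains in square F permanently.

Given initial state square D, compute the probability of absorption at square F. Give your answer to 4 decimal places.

0.6000

Let h(s) be the probability of absorption at square F starting from transient state s. Then h(square F) = 1 and h(square A) = 0. By first-step analysis:
h(square D) = 0.25·h(square D) + 0.3·0 + 0.45·1
Solving: h(square D) = 0.6000.
Starting from square D, the probability is 0.6000.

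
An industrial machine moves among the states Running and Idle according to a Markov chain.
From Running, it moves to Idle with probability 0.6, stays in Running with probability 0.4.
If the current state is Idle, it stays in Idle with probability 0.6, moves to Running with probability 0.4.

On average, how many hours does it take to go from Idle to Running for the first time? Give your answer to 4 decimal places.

2.5000

Let t(s) be the expected number of hours to first reach Running from state s, with t(Running) = 0. Conditioning on the first hour:
t(Idle) = 1 + 0.6·t(Idle)
Solving: t(Idle) = 2.5000.
Expected hours from Idle to Running: 2.5000.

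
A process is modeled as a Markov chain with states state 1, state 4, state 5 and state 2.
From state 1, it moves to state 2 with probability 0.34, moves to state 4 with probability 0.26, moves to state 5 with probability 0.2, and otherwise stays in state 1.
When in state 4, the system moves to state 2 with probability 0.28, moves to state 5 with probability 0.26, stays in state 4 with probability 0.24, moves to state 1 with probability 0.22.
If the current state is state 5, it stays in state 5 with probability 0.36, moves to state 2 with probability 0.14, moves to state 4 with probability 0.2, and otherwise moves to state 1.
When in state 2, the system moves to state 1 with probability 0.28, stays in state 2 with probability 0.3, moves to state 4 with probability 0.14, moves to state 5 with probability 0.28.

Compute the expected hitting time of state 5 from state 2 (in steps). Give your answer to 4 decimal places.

3.9013

Let t(s) be the expected number of steps to first reach state 5 from state s, with t(state 5) = 0. Conditioning on the first step:
t(state 1) = 1 + 0.2·t(state 1) + 0.26·t(state 4) + 0.34·t(state 2)
t(state 4) = 1 + 0.22·t(state 1) + 0.24·t(state 4) + 0.28·t(state 2)
t(state 2) = 1 + 0.28·t(state 1) + 0.14·t(state 4) + 0.3·t(state 2)
Solving: t(state 1) = 4.1977, t(state 4) = 3.9683, t(state 2) = 3.9013.
Expected steps from state 2 to state 5: 3.9013.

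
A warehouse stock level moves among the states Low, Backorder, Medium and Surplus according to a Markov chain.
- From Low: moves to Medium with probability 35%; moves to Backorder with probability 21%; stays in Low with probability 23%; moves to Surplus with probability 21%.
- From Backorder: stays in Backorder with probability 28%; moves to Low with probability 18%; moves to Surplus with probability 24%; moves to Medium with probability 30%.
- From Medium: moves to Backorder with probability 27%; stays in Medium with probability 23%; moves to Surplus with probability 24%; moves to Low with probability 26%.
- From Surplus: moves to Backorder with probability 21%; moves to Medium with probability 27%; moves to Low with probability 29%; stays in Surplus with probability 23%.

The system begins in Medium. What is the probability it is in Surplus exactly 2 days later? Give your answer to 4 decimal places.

Propagate the distribution vector 2 days from Medium.
After 0 days: (0.0000, 0.0000, 1.0000, 0.0000)
After 1 day: (0.2600, 0.2700, 0.2300, 0.2400)
After 2 days: (0.2378, 0.2427, 0.2897, 0.2298)
P(in Surplus after 2 days) = 0.2298

0.2298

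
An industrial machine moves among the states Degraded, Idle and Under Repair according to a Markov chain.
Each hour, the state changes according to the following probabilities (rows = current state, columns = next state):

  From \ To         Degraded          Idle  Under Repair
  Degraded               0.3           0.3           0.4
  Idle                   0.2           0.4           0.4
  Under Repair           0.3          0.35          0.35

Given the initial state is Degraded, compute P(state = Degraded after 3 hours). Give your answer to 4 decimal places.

Propagate the distribution vector 3 hours from Degraded.
After 0 hours: (1.0000, 0.0000, 0.0000)
After 1 hour: (0.3000, 0.3000, 0.4000)
After 2 hours: (0.2700, 0.3500, 0.3800)
After 3 hours: (0.2650, 0.3540, 0.3810)
P(in Degraded after 3 hours) = 0.2650

0.2650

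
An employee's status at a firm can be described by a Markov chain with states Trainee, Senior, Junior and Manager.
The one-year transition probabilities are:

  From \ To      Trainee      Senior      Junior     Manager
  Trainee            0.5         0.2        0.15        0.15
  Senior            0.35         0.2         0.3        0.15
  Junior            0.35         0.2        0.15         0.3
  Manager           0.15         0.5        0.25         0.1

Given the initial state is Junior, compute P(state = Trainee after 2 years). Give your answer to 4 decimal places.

Propagate the distribution vector 2 years from Junior.
After 0 years: (0.0000, 0.0000, 1.0000, 0.0000)
After 1 year: (0.3500, 0.2000, 0.1500, 0.3000)
After 2 years: (0.3425, 0.2900, 0.2100, 0.1575)
P(in Trainee after 2 years) = 0.3425

0.3425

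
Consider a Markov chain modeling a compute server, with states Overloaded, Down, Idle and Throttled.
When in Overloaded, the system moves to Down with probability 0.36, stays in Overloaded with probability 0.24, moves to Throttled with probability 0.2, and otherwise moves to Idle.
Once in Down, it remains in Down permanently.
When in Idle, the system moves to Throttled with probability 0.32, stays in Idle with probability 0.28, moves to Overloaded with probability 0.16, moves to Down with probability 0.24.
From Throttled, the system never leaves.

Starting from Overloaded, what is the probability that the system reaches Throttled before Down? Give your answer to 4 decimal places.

0.4037

Let h(s) be the probability of absorption at Throttled starting from transient state s. Then h(Throttled) = 1 and h(Down) = 0. By first-step analysis:
h(Overloaded) = 0.24·h(Overloaded) + 0.36·0 + 0.2·h(Idle) + 0.2·1
h(Idle) = 0.16·h(Overloaded) + 0.24·0 + 0.28·h(Idle) + 0.32·1
Solving: h(Overloaded) = 0.4037, h(Idle) = 0.5342.
Starting from Overloaded, the probability is 0.4037.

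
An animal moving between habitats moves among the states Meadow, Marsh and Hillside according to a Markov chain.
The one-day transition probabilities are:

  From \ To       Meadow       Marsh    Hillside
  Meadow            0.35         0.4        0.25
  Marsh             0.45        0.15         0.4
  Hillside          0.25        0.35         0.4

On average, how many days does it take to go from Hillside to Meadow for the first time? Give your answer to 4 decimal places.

Let t(s) be the expected number of days to first reach Meadow from state s, with t(Meadow) = 0. Conditioning on the first day:
t(Marsh) = 1 + 0.15·t(Marsh) + 0.4·t(Hillside)
t(Hillside) = 1 + 0.35·t(Marsh) + 0.4·t(Hillside)
Solving: t(Marsh) = 2.7027, t(Hillside) = 3.2432.
Expected days from Hillside to Meadow: 3.2432.

3.2432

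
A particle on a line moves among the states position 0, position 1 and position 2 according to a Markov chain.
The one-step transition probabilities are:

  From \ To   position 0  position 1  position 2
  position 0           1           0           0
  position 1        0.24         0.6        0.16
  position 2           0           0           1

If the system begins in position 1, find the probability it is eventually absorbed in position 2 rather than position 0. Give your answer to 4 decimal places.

0.4000

Let h(s) be the probability of absorption at position 2 starting from transient state s. Then h(position 2) = 1 and h(position 0) = 0. By first-step analysis:
h(position 1) = 0.24·0 + 0.6·h(position 1) + 0.16·1
Solving: h(position 1) = 0.4000.
Starting from position 1, the probability is 0.4000.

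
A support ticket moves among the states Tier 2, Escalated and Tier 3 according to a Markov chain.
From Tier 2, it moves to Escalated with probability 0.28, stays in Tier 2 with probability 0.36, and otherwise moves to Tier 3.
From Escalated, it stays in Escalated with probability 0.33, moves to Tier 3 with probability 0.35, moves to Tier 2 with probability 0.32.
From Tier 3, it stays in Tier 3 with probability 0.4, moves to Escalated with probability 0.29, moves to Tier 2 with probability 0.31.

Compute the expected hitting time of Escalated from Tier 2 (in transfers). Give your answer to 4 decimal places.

Let t(s) be the expected number of transfers to first reach Escalated from state s, with t(Escalated) = 0. Conditioning on the first transfer:
t(Tier 2) = 1 + 0.36·t(Tier 2) + 0.36·t(Tier 3)
t(Tier 3) = 1 + 0.31·t(Tier 2) + 0.4·t(Tier 3)
Solving: t(Tier 2) = 3.5242, t(Tier 3) = 3.4875.
Expected transfers from Tier 2 to Escalated: 3.5242.

3.5242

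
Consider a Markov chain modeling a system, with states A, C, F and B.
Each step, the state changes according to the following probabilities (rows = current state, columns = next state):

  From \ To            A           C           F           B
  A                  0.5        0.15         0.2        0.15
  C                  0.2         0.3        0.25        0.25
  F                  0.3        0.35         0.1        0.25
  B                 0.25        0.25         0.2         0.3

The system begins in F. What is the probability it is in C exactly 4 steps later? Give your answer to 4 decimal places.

0.2491

Propagate the distribution vector 4 steps from F.
After 0 steps: (0.0000, 0.0000, 1.0000, 0.0000)
After 1 step: (0.3000, 0.3500, 0.1000, 0.2500)
After 2 steps: (0.3125, 0.2475, 0.2075, 0.2325)
After 3 steps: (0.3261, 0.2519, 0.1916, 0.2304)
After 4 steps: (0.3285, 0.2491, 0.1934, 0.2289)
P(in C after 4 steps) = 0.2491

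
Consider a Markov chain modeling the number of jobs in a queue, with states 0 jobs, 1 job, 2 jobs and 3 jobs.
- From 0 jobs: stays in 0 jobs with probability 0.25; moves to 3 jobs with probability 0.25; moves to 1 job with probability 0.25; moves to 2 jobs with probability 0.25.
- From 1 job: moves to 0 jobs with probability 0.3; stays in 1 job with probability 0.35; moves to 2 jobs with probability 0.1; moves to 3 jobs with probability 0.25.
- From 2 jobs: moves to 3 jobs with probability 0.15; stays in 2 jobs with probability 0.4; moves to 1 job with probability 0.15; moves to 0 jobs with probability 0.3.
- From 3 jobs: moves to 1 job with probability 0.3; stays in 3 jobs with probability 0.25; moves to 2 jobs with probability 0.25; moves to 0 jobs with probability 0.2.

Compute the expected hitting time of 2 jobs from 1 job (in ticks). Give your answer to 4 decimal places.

Let t(s) be the expected number of ticks to first reach 2 jobs from state s, with t(2 jobs) = 0. Conditioning on the first tick:
t(0 jobs) = 1 + 0.25·t(0 jobs) + 0.25·t(1 job) + 0.25·t(3 jobs)
t(1 job) = 1 + 0.3·t(0 jobs) + 0.35·t(1 job) + 0.25·t(3 jobs)
t(3 jobs) = 1 + 0.2·t(0 jobs) + 0.3·t(1 job) + 0.25·t(3 jobs)
Solving: t(0 jobs) = 4.8485, t(1 job) = 5.6566, t(3 jobs) = 4.8889.
Expected ticks from 1 job to 2 jobs: 5.6566.

5.6566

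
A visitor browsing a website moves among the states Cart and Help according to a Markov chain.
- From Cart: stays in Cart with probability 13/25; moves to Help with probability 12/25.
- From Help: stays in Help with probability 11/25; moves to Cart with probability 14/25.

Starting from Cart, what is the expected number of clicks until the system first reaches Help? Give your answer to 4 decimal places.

2.0833

Let t(s) be the expected number of clicks to first reach Help from state s, with t(Help) = 0. Conditioning on the first click:
t(Cart) = 1 + 0.52·t(Cart)
Solving: t(Cart) = 2.0833.
Expected clicks from Cart to Help: 2.0833.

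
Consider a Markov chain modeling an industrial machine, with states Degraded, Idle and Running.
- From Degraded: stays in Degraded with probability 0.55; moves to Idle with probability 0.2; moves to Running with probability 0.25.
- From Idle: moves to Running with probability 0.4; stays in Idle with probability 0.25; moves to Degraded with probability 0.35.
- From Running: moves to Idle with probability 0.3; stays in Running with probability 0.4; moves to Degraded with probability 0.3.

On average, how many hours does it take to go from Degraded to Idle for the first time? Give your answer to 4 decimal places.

4.3590

Let t(s) be the expected number of hours to first reach Idle from state s, with t(Idle) = 0. Conditioning on the first hour:
t(Degraded) = 1 + 0.55·t(Degraded) + 0.25·t(Running)
t(Running) = 1 + 0.3·t(Degraded) + 0.4·t(Running)
Solving: t(Degraded) = 4.3590, t(Running) = 3.8462.
Expected hours from Degraded to Idle: 4.3590.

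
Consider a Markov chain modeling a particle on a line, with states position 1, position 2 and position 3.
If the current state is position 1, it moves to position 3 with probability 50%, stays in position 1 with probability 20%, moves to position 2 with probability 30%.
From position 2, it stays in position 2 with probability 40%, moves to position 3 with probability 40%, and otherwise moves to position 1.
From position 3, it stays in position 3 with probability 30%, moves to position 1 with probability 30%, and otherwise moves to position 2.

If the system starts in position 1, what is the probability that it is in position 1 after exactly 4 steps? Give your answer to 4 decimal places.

Propagate the distribution vector 4 steps from position 1.
After 0 steps: (1.0000, 0.0000, 0.0000)
After 1 step: (0.2000, 0.3000, 0.5000)
After 2 steps: (0.2500, 0.3800, 0.3700)
After 3 steps: (0.2370, 0.3750, 0.3880)
After 4 steps: (0.2388, 0.3763, 0.3849)
P(in position 1 after 4 steps) = 0.2388

0.2388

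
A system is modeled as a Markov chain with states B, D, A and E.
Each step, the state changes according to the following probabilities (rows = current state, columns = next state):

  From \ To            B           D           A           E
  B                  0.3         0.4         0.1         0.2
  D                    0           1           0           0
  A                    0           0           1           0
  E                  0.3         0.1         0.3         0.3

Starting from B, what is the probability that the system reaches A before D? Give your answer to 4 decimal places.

Let h(s) be the probability of absorption at A starting from transient state s. Then h(A) = 1 and h(D) = 0. By first-step analysis:
h(B) = 0.3·h(B) + 0.4·0 + 0.1·1 + 0.2·h(E)
h(E) = 0.3·h(B) + 0.1·0 + 0.3·1 + 0.3·h(E)
Solving: h(B) = 0.3023, h(E) = 0.5581.
Starting from B, the probability is 0.3023.

0.3023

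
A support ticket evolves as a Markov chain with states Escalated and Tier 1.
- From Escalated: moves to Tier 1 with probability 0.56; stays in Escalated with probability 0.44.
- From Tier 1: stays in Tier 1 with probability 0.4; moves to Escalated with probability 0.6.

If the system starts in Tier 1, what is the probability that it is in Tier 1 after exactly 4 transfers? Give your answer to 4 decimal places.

Propagate the distribution vector 4 transfers from Tier 1.
After 0 transfers: (0.0000, 1.0000)
After 1 transfer: (0.6000, 0.4000)
After 2 transfers: (0.5040, 0.4960)
After 3 transfers: (0.5194, 0.4806)
After 4 transfers: (0.5169, 0.4831)
P(in Tier 1 after 4 transfers) = 0.4831

0.4831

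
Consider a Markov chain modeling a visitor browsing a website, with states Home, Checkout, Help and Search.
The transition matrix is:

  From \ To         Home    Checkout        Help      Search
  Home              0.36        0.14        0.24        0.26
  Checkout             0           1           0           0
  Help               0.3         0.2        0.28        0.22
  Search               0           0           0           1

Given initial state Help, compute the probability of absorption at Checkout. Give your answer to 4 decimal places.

0.4372

Let h(s) be the probability of absorption at Checkout starting from transient state s. Then h(Checkout) = 1 and h(Search) = 0. By first-step analysis:
h(Home) = 0.36·h(Home) + 0.14·1 + 0.24·h(Help) + 0.26·0
h(Help) = 0.3·h(Home) + 0.2·1 + 0.28·h(Help) + 0.22·0
Solving: h(Home) = 0.3827, h(Help) = 0.4372.
Starting from Help, the probability is 0.4372.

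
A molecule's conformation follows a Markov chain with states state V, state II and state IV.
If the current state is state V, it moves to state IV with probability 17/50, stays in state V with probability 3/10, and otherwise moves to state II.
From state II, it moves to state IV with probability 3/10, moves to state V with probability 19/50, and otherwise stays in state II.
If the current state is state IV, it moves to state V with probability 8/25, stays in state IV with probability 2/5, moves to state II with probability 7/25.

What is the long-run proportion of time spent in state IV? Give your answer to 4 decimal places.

0.3481

Let the stationary distribution be π with π = πP and π_1 + π_2 + π_3 = 1.
π_1 = 0.3·π_1 + 0.38·π_2 + 0.32·π_3
π_2 = 0.36·π_1 + 0.32·π_2 + 0.28·π_3
Solving with the normalization constraint gives π = (0.3325, 0.3194, 0.3481).
So the stationary probability of state IV is 0.3481.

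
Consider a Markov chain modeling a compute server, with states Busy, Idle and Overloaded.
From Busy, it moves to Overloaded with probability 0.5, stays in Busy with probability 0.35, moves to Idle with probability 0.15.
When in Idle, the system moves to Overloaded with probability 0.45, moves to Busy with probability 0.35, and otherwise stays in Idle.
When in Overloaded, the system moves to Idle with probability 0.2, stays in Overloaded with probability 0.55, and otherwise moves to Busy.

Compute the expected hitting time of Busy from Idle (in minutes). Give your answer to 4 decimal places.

3.3333

Let t(s) be the expected number of minutes to first reach Busy from state s, with t(Busy) = 0. Conditioning on the first minute:
t(Idle) = 1 + 0.2·t(Idle) + 0.45·t(Overloaded)
t(Overloaded) = 1 + 0.2·t(Idle) + 0.55·t(Overloaded)
Solving: t(Idle) = 3.3333, t(Overloaded) = 3.7037.
Expected minutes from Idle to Busy: 3.3333.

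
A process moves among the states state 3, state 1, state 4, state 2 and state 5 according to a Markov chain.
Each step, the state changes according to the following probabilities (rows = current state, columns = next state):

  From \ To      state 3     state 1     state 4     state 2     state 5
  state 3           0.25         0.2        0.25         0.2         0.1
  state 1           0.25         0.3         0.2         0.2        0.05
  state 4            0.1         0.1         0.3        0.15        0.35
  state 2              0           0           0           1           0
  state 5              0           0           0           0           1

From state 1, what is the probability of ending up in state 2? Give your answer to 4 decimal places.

Let h(s) be the probability of absorption at state 2 starting from transient state s. Then h(state 2) = 1 and h(state 5) = 0. By first-step analysis:
h(state 3) = 0.25·h(state 3) + 0.2·h(state 1) + 0.25·h(state 4) + 0.2·1 + 0.1·0
h(state 1) = 0.25·h(state 3) + 0.3·h(state 1) + 0.2·h(state 4) + 0.2·1 + 0.05·0
h(state 4) = 0.1·h(state 3) + 0.1·h(state 1) + 0.3·h(state 4) + 0.15·1 + 0.35·0
Solving: h(state 3) = 0.5496, h(state 1) = 0.5897, h(state 4) = 0.3770.
Starting from state 1, the probability is 0.5897.

0.5897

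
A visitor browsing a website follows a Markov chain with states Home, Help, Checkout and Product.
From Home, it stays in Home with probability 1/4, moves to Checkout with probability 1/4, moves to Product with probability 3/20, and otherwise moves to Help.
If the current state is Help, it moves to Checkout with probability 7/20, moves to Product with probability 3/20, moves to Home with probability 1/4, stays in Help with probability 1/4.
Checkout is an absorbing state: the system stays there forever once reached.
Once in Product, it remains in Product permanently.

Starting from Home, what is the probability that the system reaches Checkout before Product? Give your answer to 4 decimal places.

Let h(s) be the probability of absorption at Checkout starting from transient state s. Then h(Checkout) = 1 and h(Product) = 0. By first-step analysis:
h(Home) = 0.25·h(Home) + 0.35·h(Help) + 0.25·1 + 0.15·0
h(Help) = 0.25·h(Home) + 0.25·h(Help) + 0.35·1 + 0.15·0
Solving: h(Home) = 0.6526, h(Help) = 0.6842.
Starting from Home, the probability is 0.6526.

0.6526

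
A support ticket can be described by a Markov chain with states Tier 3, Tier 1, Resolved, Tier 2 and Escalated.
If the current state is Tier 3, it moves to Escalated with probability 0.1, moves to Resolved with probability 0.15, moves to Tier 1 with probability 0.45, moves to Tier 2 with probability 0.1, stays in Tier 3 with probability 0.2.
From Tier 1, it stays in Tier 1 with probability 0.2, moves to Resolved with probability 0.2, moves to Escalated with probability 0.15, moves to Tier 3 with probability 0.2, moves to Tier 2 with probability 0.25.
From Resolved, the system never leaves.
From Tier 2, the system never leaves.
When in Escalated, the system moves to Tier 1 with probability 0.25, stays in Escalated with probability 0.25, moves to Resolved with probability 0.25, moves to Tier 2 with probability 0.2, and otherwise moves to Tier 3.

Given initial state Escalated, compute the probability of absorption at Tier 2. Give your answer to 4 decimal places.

Let h(s) be the probability of absorption at Tier 2 starting from transient state s. Then h(Tier 2) = 1 and h(Resolved) = 0. By first-step analysis:
h(Tier 3) = 0.2·h(Tier 3) + 0.45·h(Tier 1) + 0.15·0 + 0.1·1 + 0.1·h(Escalated)
h(Tier 1) = 0.2·h(Tier 3) + 0.2·h(Tier 1) + 0.2·0 + 0.25·1 + 0.15·h(Escalated)
h(Escalated) = 0.05·h(Tier 3) + 0.25·h(Tier 1) + 0.25·0 + 0.2·1 + 0.25·h(Escalated)
Solving: h(Tier 3) = 0.4765, h(Tier 1) = 0.5201, h(Escalated) = 0.4718.
Starting from Escalated, the probability is 0.4718.

0.4718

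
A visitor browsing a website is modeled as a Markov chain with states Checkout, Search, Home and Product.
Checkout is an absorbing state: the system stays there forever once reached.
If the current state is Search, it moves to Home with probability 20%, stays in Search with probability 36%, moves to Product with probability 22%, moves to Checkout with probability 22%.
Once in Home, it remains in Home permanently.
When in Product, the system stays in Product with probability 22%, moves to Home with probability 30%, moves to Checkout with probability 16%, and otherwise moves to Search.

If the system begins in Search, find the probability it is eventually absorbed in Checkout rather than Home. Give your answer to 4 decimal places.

0.4823

Let h(s) be the probability of absorption at Checkout starting from transient state s. Then h(Checkout) = 1 and h(Home) = 0. By first-step analysis:
h(Search) = 0.22·1 + 0.36·h(Search) + 0.2·0 + 0.22·h(Product)
h(Product) = 0.16·1 + 0.32·h(Search) + 0.3·0 + 0.22·h(Product)
Solving: h(Search) = 0.4823, h(Product) = 0.4030.
Starting from Search, the probability is 0.4823.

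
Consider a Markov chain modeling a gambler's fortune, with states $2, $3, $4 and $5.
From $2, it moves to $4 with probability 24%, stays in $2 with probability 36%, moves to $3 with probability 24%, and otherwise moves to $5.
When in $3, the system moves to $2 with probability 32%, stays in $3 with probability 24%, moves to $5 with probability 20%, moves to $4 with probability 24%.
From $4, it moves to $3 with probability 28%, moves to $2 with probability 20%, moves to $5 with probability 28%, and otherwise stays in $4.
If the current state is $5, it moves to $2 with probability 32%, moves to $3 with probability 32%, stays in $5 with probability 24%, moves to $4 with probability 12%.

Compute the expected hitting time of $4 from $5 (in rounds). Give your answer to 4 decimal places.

Let t(s) be the expected number of rounds to first reach $4 from state s, with t($4) = 0. Conditioning on the first round:
t($2) = 1 + 0.36·t($2) + 0.24·t($3) + 0.16·t($5)
t($3) = 1 + 0.32·t($2) + 0.24·t($3) + 0.2·t($5)
t($5) = 1 + 0.32·t($2) + 0.32·t($3) + 0.24·t($5)
Solving: t($2) = 4.5913, t($3) = 4.6154, t($5) = 5.1923.
Expected rounds from $5 to $4: 5.1923.

5.1923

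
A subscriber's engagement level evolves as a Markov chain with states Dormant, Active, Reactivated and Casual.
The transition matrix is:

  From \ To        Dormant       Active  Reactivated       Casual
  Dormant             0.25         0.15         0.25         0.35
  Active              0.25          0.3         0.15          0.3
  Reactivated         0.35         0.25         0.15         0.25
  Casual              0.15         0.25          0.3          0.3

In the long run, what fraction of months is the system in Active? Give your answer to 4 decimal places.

0.2377

Let the stationary distribution be π with π = πP and π_1 + π_2 + π_3 + π_4 = 1.
π_1 = 0.25·π_1 + 0.25·π_2 + 0.35·π_3 + 0.15·π_4
π_2 = 0.15·π_1 + 0.3·π_2 + 0.25·π_3 + 0.25·π_4
π_3 = 0.25·π_1 + 0.15·π_2 + 0.15·π_3 + 0.3·π_4
Solving with the normalization constraint gives π = (0.2418, 0.2377, 0.2194, 0.3011).
So the stationary probability of Active is 0.2377.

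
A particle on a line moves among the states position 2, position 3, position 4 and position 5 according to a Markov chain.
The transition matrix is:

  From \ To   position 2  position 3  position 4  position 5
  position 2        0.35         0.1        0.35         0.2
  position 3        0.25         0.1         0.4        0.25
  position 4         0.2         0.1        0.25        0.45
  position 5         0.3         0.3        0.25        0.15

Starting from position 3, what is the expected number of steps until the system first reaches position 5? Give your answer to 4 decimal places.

Let t(s) be the expected number of steps to first reach position 5 from state s, with t(position 5) = 0. Conditioning on the first step:
t(position 2) = 1 + 0.35·t(position 2) + 0.1·t(position 3) + 0.35·t(position 4)
t(position 3) = 1 + 0.25·t(position 2) + 0.1·t(position 3) + 0.4·t(position 4)
t(position 4) = 1 + 0.2·t(position 2) + 0.1·t(position 3) + 0.25·t(position 4)
Solving: t(position 2) = 3.5004, t(position 3) = 3.2856, t(position 4) = 2.7049.
Expected steps from position 3 to position 5: 3.2856.

3.2856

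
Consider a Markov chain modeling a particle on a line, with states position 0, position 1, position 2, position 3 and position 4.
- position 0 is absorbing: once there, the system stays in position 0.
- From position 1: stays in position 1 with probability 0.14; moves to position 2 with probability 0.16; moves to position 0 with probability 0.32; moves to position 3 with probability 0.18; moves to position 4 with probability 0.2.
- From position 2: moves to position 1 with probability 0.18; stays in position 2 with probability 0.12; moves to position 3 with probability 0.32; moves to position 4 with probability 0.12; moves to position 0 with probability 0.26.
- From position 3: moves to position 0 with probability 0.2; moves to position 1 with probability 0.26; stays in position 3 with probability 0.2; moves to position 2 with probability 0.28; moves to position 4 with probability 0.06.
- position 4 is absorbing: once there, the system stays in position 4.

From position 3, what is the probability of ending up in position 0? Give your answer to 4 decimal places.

Let h(s) be the probability of absorption at position 0 starting from transient state s. Then h(position 0) = 1 and h(position 4) = 0. By first-step analysis:
h(position 1) = 0.32·1 + 0.14·h(position 1) + 0.16·h(position 2) + 0.18·h(position 3) + 0.2·0
h(position 2) = 0.26·1 + 0.18·h(position 1) + 0.12·h(position 2) + 0.32·h(position 3) + 0.12·0
h(position 3) = 0.2·1 + 0.26·h(position 1) + 0.28·h(position 2) + 0.2·h(position 3) + 0.06·0
Solving: h(position 1) = 0.6449, h(position 2) = 0.6812, h(position 3) = 0.6980.
Starting from position 3, the probability is 0.6980.

0.6980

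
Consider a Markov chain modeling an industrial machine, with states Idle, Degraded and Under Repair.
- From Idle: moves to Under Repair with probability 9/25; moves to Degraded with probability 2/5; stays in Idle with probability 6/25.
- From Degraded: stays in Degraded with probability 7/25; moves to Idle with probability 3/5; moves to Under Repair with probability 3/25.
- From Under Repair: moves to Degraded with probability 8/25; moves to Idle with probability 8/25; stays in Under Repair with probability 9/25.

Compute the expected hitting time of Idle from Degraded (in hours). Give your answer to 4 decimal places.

1.7992

Let t(s) be the expected number of hours to first reach Idle from state s, with t(Idle) = 0. Conditioning on the first hour:
t(Degraded) = 1 + 0.28·t(Degraded) + 0.12·t(Under Repair)
t(Under Repair) = 1 + 0.32·t(Degraded) + 0.36·t(Under Repair)
Solving: t(Degraded) = 1.7992, t(Under Repair) = 2.4621.
Expected hours from Degraded to Idle: 1.7992.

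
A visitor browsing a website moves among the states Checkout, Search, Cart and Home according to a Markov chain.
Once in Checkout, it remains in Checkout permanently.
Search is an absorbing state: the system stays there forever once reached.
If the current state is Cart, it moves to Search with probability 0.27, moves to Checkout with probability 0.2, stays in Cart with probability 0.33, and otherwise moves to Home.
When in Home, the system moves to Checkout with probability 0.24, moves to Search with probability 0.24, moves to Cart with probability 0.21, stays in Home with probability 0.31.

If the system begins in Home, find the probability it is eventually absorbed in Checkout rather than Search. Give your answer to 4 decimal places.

0.4825

Let h(s) be the probability of absorption at Checkout starting from transient state s. Then h(Checkout) = 1 and h(Search) = 0. By first-step analysis:
h(Cart) = 0.2·1 + 0.27·0 + 0.33·h(Cart) + 0.2·h(Home)
h(Home) = 0.24·1 + 0.24·0 + 0.21·h(Cart) + 0.31·h(Home)
Solving: h(Cart) = 0.4425, h(Home) = 0.4825.
Starting from Home, the probability is 0.4825.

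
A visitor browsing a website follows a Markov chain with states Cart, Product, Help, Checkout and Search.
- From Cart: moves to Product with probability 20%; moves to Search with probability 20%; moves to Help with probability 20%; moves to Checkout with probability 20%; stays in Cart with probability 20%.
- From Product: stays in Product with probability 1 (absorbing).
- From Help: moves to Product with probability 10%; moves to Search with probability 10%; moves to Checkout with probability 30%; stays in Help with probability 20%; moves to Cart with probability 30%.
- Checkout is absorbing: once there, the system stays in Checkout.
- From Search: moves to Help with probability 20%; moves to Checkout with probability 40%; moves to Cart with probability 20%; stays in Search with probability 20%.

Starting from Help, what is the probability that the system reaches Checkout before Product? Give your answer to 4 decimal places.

0.7200

Let h(s) be the probability of absorption at Checkout starting from transient state s. Then h(Checkout) = 1 and h(Product) = 0. By first-step analysis:
h(Cart) = 0.2·h(Cart) + 0.2·0 + 0.2·h(Help) + 0.2·1 + 0.2·h(Search)
h(Help) = 0.3·h(Cart) + 0.1·0 + 0.2·h(Help) + 0.3·1 + 0.1·h(Search)
h(Search) = 0.2·h(Cart) + 0.2·h(Help) + 0.4·1 + 0.2·h(Search)
Solving: h(Cart) = 0.6400, h(Help) = 0.7200, h(Search) = 0.8400.
Starting from Help, the probability is 0.7200.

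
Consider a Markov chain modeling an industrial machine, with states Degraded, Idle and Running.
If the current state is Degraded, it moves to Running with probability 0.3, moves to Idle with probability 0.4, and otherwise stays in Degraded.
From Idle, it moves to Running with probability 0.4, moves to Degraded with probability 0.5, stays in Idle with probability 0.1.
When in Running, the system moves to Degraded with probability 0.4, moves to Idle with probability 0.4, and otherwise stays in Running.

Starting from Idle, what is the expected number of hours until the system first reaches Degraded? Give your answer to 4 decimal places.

2.1429

Let t(s) be the expected number of hours to first reach Degraded from state s, with t(Degraded) = 0. Conditioning on the first hour:
t(Idle) = 1 + 0.1·t(Idle) + 0.4·t(Running)
t(Running) = 1 + 0.4·t(Idle) + 0.2·t(Running)
Solving: t(Idle) = 2.1429, t(Running) = 2.3214.
Expected hours from Idle to Degraded: 2.1429.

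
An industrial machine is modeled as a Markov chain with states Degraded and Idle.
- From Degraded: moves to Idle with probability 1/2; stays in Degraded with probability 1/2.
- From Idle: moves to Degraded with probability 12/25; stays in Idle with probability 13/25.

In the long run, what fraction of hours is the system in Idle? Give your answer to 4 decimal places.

Let the stationary distribution be π with π = πP and π_1 + π_2 = 1.
π_1 = 0.5·π_1 + 0.48·π_2
Solving with the normalization constraint gives π = (0.4898, 0.5102).
So the stationary probability of Idle is 0.5102.

0.5102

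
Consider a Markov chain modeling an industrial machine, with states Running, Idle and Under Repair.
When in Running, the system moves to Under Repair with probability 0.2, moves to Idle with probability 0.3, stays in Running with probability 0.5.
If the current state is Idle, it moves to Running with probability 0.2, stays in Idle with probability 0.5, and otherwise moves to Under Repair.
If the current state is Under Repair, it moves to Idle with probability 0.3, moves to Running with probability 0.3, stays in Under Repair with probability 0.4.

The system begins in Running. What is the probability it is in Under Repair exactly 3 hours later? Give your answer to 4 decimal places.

Propagate the distribution vector 3 hours from Running.
After 0 hours: (1.0000, 0.0000, 0.0000)
After 1 hour: (0.5000, 0.3000, 0.2000)
After 2 hours: (0.3700, 0.3600, 0.2700)
After 3 hours: (0.3380, 0.3720, 0.2900)
P(in Under Repair after 3 hours) = 0.2900

0.2900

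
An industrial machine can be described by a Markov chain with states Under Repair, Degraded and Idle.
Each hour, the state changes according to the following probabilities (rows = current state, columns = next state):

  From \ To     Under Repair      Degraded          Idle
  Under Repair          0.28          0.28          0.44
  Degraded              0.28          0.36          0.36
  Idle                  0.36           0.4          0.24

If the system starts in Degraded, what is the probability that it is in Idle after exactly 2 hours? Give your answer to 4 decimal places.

Sum over the intermediate state after 1 hour:
P = P(Degraded→Under Repair)·P(Under Repair→Idle) + P(Degraded→Degraded)·P(Degraded→Idle) + P(Degraded→Idle)·P(Idle→Idle)
  = 0.28×0.44 + 0.36×0.36 + 0.36×0.24
  = 0.1232 + 0.1296 + 0.0864 = 0.3392

0.3392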